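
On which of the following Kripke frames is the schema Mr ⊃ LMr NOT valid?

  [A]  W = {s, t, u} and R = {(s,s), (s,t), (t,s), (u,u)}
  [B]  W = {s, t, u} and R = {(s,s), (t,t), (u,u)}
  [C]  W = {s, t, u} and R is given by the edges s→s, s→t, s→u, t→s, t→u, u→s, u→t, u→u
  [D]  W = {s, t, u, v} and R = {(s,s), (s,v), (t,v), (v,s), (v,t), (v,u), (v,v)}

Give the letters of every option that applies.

The schema Mr ⊃ LMr is axiom 5; it is valid on a frame iff R is euclidean.
(A) R is not euclidean (s R t and s R t but not t R t), so the schema fails here.
(B) R is euclidean (any two R-successors of the same world are R-related), so the schema is valid here.
(C) R is not euclidean (s R t and s R t but not t R t), so the schema fails here.
(D) R is not euclidean (v R s and v R t but not s R t), so the schema fails here.

A, C, D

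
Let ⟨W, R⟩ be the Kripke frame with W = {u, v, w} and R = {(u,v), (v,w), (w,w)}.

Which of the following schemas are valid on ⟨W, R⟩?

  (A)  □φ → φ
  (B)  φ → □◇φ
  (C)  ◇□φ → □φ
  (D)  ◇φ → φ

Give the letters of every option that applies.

none

R is not reflexive: not u R u.
R is not symmetric: u R v but not v R u.
R is not euclidean: u R v and u R v but not v R v.
R is not a subset of the identity: u R v with u ≠ v.
(A) □φ → φ is axiom T; it is valid on a frame exactly when R is reflexive. R is not reflexive, so not valid.
(B) φ → □◇φ (axiom B) characterises the symmetric frames. R is not symmetric — not valid.
(C) the dual of axiom 5: valid iff R is euclidean. R is not euclidean — not valid.
(D) ◇φ → φ (the converse of T) corresponds to R being a subset of the identity. Here R ⊄ identity, so not valid.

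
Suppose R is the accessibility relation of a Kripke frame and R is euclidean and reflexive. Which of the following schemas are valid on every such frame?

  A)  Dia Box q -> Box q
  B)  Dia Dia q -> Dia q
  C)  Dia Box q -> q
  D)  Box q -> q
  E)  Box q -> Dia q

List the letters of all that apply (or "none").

A reflexive euclidean relation is also symmetric (from wRw and wRv the euclidean condition gives vRw) and hence transitive; it is an equivalence relation.
(A) the dual of axiom 5: valid iff R is euclidean. Every such R is euclidean — valid.
(B) Dia Dia q -> Dia q is the dual of axiom 4, which corresponds to transitivity. Every such R is transitive — valid.
(C) Dia Box q -> q is the dual of axiom B, which corresponds to symmetry. Every such R is symmetric — valid.
(D) Box q -> q is axiom T; it is valid on a frame exactly when R is reflexive. Every such R is reflexive, so valid.
(E) axiom D: valid iff R is serial. Every such R is serial — valid.

A, B, C, D, E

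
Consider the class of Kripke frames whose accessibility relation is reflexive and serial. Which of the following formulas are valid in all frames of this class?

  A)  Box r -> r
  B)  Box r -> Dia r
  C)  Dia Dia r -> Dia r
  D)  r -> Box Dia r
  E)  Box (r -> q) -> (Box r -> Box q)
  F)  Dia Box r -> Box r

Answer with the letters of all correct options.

A, B, E

(A) Box r -> r (axiom T) characterises the reflexive frames. Every such R is reflexive — valid.
(B) axiom D: valid iff R is serial. Every such R is serial — valid.
(C) the dual of axiom 4: valid iff R is transitive. Such an R need not be transitive — not valid.
(D) r -> Box Dia r is axiom B, which corresponds to symmetry. Such an R need not be symmetric — not valid.
(E) Box (r -> q) -> (Box r -> Box q) is the K axiom; it holds on all frames — valid.
(F) Dia Box r -> Box r is the dual of axiom 5, which corresponds to the euclidean property. Such an R need not be euclidean — not valid.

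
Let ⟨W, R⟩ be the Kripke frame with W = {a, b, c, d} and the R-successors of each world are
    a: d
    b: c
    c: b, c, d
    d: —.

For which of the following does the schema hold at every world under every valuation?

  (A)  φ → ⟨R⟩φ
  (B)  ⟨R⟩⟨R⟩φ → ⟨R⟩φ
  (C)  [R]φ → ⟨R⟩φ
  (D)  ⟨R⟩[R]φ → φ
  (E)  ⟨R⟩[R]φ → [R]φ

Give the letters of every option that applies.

none

R is not reflexive: not a R a.
R is not symmetric: a R d but not d R a.
R is not transitive: b R c and c R b but not b R b.
R is not euclidean: c R b and c R d but not b R d.
R is not serial: d has no R-successor.
(A) φ → ⟨R⟩φ (the dual of axiom T) characterises the reflexive frames. R is not reflexive — not valid.
(B) ⟨R⟩⟨R⟩φ → ⟨R⟩φ (the dual of axiom 4) characterises the transitive frames. R is not transitive — not valid.
(C) axiom D: valid iff R is serial. R is not serial — not valid.
(D) ⟨R⟩[R]φ → φ (the dual of axiom B) characterises the symmetric frames. R is not symmetric — not valid.
(E) ⟨R⟩[R]φ → [R]φ is the dual of axiom 5; it is valid on a frame exactly when R is euclidean. R is not euclidean, so not valid.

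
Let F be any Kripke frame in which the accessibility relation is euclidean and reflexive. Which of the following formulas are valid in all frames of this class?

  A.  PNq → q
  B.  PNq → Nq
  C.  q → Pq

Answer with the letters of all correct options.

A, B, C

A reflexive euclidean relation is also symmetric (from wRw and wRv the euclidean condition gives vRw) and hence transitive; it is an equivalence relation.
(A) PNq → q is the dual of axiom B; it is valid on a frame exactly when R is symmetric. Every such R is symmetric, so valid.
(B) PNq → Nq is the dual of axiom 5, which corresponds to the euclidean property. Every such R is euclidean — valid.
(C) q → Pq (the dual of axiom T) characterises the reflexive frames. Every such R is reflexive — valid.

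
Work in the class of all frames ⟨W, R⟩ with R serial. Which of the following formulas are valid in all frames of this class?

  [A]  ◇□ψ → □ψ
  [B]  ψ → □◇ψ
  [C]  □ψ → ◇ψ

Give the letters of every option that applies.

C

(A) ◇□ψ → □ψ (the dual of axiom 5) characterises the euclidean frames. Such an R need not be euclidean — not valid.
(B) axiom B: valid iff R is symmetric. Such an R need not be symmetric — not valid.
(C) □ψ → ◇ψ is axiom D, which corresponds to seriality. Every such R is serial — valid.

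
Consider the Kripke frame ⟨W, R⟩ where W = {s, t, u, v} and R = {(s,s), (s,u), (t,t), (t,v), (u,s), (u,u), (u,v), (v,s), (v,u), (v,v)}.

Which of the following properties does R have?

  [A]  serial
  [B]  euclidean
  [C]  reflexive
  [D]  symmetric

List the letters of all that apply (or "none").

(A) serial: every world has an R-successor.
(B) not euclidean: t R v and t R t but not v R t.
(C) reflexive: each world relates to itself.
(D) not symmetric: t R v but not v R t.

A, C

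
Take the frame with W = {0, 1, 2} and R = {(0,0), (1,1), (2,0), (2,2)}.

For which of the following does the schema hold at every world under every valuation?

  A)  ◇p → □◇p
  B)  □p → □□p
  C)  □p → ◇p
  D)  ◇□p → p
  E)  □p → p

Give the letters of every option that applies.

R is reflexive: each world relates to itself.
R is not symmetric: 2 R 0 but not 0 R 2.
R is transitive: R is closed under composition.
R is not euclidean: 2 R 0 and 2 R 2 but not 0 R 2.
R is serial: every world has an R-successor.
(A) ◇p → □◇p is axiom 5; it is valid on a frame exactly when R is euclidean. R is not euclidean, so not valid.
(B) □p → □□p (axiom 4) characterises the transitive frames. R is transitive — valid.
(C) □p → ◇p is axiom D, which corresponds to seriality. R is serial — valid.
(D) ◇□p → p (the dual of axiom B) characterises the symmetric frames. R is not symmetric — not valid.
(E) □p → p (axiom T) characterises the reflexive frames. R is reflexive — valid.

B, C, E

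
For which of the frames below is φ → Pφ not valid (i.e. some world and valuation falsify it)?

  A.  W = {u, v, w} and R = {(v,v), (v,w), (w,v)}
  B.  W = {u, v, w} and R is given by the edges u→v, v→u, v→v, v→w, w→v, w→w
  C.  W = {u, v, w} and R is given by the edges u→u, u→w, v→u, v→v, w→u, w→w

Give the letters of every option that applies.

The schema φ → Pφ is the dual of axiom T; it is valid on a frame iff R is reflexive.
(A) R is not reflexive (not u R u), so the schema fails here.
(B) R is not reflexive (not u R u), so the schema fails here.
(C) R is reflexive (each world relates to itself), so the schema is valid here.

A, B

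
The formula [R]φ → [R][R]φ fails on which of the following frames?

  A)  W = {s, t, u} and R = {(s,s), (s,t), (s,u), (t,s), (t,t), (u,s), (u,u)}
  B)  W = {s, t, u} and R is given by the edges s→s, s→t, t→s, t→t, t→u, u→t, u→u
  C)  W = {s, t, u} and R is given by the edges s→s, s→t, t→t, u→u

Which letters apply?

The schema [R]φ → [R][R]φ is axiom 4; it is valid on a frame iff R is transitive.
(A) R is not transitive (t R s and s R u but not t R u), so the schema fails here.
(B) R is not transitive (s R t and t R u but not s R u), so the schema fails here.
(C) R is transitive (R is closed under composition), so the schema is valid here.

A, B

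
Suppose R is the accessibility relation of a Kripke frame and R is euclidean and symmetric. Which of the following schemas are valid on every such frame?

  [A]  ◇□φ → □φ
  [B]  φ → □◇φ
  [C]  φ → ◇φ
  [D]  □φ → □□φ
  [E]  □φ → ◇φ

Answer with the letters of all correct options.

A symmetric euclidean relation is transitive (uRv and vRw give vRu by symmetry, then uRw by the euclidean condition, applied at v).
(A) ◇□φ → □φ is the dual of axiom 5; it is valid on a frame exactly when R is euclidean. Every such R is euclidean, so valid.
(B) φ → □◇φ is axiom B, which corresponds to symmetry. Every such R is symmetric — valid.
(C) the dual of axiom T: valid iff R is reflexive. Such an R need not be reflexive — not valid.
(D) □φ → □□φ (axiom 4) characterises the transitive frames. Every such R is transitive — valid.
(E) □φ → ◇φ (axiom D) characterises the serial frames. Such an R need not be serial — not valid.

A, B, D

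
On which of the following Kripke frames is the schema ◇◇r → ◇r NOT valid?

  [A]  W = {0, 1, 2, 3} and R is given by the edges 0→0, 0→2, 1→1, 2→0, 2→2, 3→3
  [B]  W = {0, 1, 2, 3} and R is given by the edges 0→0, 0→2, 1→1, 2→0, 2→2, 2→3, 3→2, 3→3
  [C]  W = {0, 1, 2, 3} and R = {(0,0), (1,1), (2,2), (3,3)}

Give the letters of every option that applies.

The schema ◇◇r → ◇r is the dual of axiom 4; it is valid on a frame iff R is transitive.
(A) R is transitive (R is closed under composition), so the schema is valid here.
(B) R is not transitive (0 R 2 and 2 R 3 but not 0 R 3), so the schema fails here.
(C) R is transitive (R is closed under composition), so the schema is valid here.

B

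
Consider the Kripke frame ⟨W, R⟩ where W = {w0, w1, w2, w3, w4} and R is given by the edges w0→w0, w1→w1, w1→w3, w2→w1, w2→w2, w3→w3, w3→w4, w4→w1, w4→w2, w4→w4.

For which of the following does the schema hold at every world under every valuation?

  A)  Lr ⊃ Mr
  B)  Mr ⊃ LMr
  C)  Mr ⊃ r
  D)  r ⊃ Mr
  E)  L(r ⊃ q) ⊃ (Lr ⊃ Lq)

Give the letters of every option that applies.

A, D, E

R is reflexive: each world relates to itself.
R is not euclidean: w1 R w3 and w1 R w1 but not w3 R w1.
R is serial: every world has an R-successor.
R is not a subset of the identity: w1 R w3 with w1 ≠ w3.
(A) Lr ⊃ Mr is axiom D, which corresponds to seriality. R is serial — valid.
(B) Mr ⊃ LMr is axiom 5, which corresponds to the euclidean property. R is not euclidean — not valid.
(C) Mr ⊃ r is valid only on frames where every R-edge is a self-loop. Here R ⊄ identity — not valid.
(D) r ⊃ Mr (the dual of axiom T) characterises the reflexive frames. R is reflexive — valid.
(E) L(r ⊃ q) ⊃ (Lr ⊃ Lq) is the K axiom; it holds on all frames — valid.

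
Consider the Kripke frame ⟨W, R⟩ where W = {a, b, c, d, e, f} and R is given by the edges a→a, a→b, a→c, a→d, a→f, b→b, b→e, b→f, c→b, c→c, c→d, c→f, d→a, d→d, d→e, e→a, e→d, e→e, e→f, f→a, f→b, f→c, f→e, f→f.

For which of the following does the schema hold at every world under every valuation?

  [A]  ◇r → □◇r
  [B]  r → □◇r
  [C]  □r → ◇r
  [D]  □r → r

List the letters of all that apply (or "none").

C, D

R is reflexive: each world relates to itself.
R is not symmetric: a R b but not b R a.
R is not euclidean: a R b and a R a but not b R a.
R is serial: every world has an R-successor.
(A) ◇r → □◇r is axiom 5, which corresponds to the euclidean property. R is not euclidean — not valid.
(B) r → □◇r (axiom B) characterises the symmetric frames. R is not symmetric — not valid.
(C) axiom D: valid iff R is serial. R is serial — valid.
(D) □r → r is axiom T; it is valid on a frame exactly when R is reflexive. R is reflexive, so valid.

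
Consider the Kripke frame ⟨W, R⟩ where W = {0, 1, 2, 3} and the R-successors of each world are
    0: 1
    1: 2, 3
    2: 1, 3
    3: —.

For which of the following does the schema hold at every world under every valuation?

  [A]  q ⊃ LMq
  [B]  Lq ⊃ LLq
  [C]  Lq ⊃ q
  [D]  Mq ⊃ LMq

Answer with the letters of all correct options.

R is not reflexive: not 0 R 0.
R is not symmetric: 0 R 1 but not 1 R 0.
R is not transitive: 0 R 1 and 1 R 2 but not 0 R 2.
R is not euclidean: 1 R 3 and 1 R 2 but not 3 R 2.
(A) q ⊃ LMq is axiom B, which corresponds to symmetry. R is not symmetric — not valid.
(B) Lq ⊃ LLq is axiom 4; it is valid on a frame exactly when R is transitive. R is not transitive, so not valid.
(C) Lq ⊃ q is axiom T; it is valid on a frame exactly when R is reflexive. R is not reflexive, so not valid.
(D) Mq ⊃ LMq is axiom 5; it is valid on a frame exactly when R is euclidean. R is not euclidean, so not valid.

none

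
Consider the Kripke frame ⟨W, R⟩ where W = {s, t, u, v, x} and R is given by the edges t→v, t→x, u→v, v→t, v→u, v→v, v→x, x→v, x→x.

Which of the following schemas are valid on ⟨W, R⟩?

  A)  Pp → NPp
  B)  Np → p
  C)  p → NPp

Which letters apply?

none

R is not reflexive: not s R s.
R is not symmetric: t R x but not x R t.
R is not euclidean: v R t and v R u but not t R u.
(A) Pp → NPp is axiom 5; it is valid on a frame exactly when R is euclidean. R is not euclidean, so not valid.
(B) Np → p is axiom T; it is valid on a frame exactly when R is reflexive. R is not reflexive, so not valid.
(C) p → NPp (axiom B) characterises the symmetric frames. R is not symmetric — not valid.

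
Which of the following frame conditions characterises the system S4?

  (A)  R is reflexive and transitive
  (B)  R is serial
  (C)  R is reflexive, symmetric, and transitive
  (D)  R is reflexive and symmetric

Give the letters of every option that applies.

(A) S4 is sound and complete for exactly this class.
(B) this class determines D, not S4.
(C) this class determines S5, not S4.
(D) this class determines B (= KTB), not S4.

A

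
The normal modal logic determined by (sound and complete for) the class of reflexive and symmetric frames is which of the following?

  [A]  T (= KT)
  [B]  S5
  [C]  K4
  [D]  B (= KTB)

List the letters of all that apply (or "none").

(A) T (= KT) is determined by the class of reflexive frames.
(B) S5 is determined by the class of reflexive, symmetric, and transitive frames.
(C) K4 is determined by the class of transitive frames.
(D) B (= KTB) is determined by exactly this class.

D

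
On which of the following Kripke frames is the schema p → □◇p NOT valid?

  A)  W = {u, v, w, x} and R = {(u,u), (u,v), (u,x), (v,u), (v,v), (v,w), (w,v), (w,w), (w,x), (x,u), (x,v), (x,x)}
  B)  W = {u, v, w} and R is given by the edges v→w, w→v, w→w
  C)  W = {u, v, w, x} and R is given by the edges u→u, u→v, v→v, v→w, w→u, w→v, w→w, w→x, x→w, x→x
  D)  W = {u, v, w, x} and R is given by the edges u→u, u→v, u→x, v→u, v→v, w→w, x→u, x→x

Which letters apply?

The schema p → □◇p is axiom B; it is valid on a frame iff R is symmetric.
(A) R is not symmetric (w R x but not x R w), so the schema fails here.
(B) R is symmetric (every R-edge is matched by its reverse), so the schema is valid here.
(C) R is not symmetric (u R v but not v R u), so the schema fails here.
(D) R is symmetric (every R-edge is matched by its reverse), so the schema is valid here.

A, C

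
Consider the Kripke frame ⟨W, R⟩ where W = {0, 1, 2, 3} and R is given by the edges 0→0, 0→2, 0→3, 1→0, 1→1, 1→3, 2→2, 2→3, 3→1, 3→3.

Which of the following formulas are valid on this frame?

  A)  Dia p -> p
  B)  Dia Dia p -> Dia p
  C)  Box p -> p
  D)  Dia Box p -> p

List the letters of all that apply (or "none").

C

R is reflexive: each world relates to itself.
R is not symmetric: 0 R 2 but not 2 R 0.
R is not transitive: 0 R 3 and 3 R 1 but not 0 R 1.
R is not a subset of the identity: 0 R 2 with 0 ≠ 2.
(A) Dia p -> p (the converse of T) corresponds to R being a subset of the identity. Here R ⊄ identity, so not valid.
(B) the dual of axiom 4: valid iff R is transitive. R is not transitive — not valid.
(C) Box p -> p is axiom T; it is valid on a frame exactly when R is reflexive. R is reflexive, so valid.
(D) Dia Box p -> p is the dual of axiom B, which corresponds to symmetry. R is not symmetric — not valid.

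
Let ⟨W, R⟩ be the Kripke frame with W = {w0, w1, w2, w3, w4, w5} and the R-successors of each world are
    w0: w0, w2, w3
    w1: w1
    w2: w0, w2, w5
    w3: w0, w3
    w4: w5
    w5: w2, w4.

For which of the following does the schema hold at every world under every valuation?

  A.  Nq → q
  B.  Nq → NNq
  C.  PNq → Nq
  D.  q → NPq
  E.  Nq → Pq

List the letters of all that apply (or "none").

R is not reflexive: not w4 R w4.
R is symmetric: every R-edge is matched by its reverse.
R is not transitive: w0 R w2 and w2 R w5 but not w0 R w5.
R is not euclidean: w0 R w2 and w0 R w3 but not w2 R w3.
R is serial: every world has an R-successor.
(A) Nq → q (axiom T) characterises the reflexive frames. R is not reflexive — not valid.
(B) Nq → NNq (axiom 4) characterises the transitive frames. R is not transitive — not valid.
(C) PNq → Nq is the dual of axiom 5, which corresponds to the euclidean property. R is not euclidean — not valid.
(D) axiom B: valid iff R is symmetric. R is symmetric — valid.
(E) axiom D: valid iff R is serial. R is serial — valid.

D, E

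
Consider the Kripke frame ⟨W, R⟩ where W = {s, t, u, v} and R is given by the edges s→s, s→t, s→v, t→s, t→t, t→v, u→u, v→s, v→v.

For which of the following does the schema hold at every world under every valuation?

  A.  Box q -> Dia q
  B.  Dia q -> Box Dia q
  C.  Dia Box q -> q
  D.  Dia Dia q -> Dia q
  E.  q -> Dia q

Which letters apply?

R is reflexive: each world relates to itself.
R is not symmetric: t R v but not v R t.
R is not transitive: v R s and s R t but not v R t.
R is not euclidean: s R v and s R t but not v R t.
R is serial: every world has an R-successor.
(A) Box q -> Dia q (axiom D) characterises the serial frames. R is serial — valid.
(B) Dia q -> Box Dia q (axiom 5) characterises the euclidean frames. R is not euclidean — not valid.
(C) Dia Box q -> q is the dual of axiom B; it is valid on a frame exactly when R is symmetric. R is not symmetric, so not valid.
(D) Dia Dia q -> Dia q is the dual of axiom 4, which corresponds to transitivity. R is not transitive — not valid.
(E) q -> Dia q is the dual of axiom T; it is valid on a frame exactly when R is reflexive. R is reflexive, so valid.

A, E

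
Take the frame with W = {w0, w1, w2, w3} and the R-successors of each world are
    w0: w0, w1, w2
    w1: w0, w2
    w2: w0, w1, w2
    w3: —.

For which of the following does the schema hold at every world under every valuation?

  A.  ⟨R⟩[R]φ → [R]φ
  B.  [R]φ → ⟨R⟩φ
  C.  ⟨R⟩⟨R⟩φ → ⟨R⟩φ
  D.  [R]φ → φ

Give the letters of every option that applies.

none

R is not reflexive: not w1 R w1.
R is not transitive: w1 R w0 and w0 R w1 but not w1 R w1.
R is not euclidean: w0 R w1 and w0 R w1 but not w1 R w1.
R is not serial: w3 has no R-successor.
(A) ⟨R⟩[R]φ → [R]φ is the dual of axiom 5; it is valid on a frame exactly when R is euclidean. R is not euclidean, so not valid.
(B) axiom D: valid iff R is serial. R is not serial — not valid.
(C) ⟨R⟩⟨R⟩φ → ⟨R⟩φ is the dual of axiom 4, which corresponds to transitivity. R is not transitive — not valid.
(D) axiom T: valid iff R is reflexive. R is not reflexive — not valid.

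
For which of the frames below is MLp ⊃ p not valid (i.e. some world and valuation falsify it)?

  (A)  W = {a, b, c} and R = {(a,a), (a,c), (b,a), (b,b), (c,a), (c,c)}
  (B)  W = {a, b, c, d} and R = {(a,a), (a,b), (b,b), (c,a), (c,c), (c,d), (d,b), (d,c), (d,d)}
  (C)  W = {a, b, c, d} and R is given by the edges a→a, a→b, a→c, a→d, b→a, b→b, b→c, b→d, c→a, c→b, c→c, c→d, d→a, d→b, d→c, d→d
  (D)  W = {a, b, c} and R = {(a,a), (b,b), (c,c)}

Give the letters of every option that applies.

A, B

The schema MLp ⊃ p is the dual of axiom B; it is valid on a frame iff R is symmetric.
(A) R is not symmetric (b R a but not a R b), so the schema fails here.
(B) R is not symmetric (a R b but not b R a), so the schema fails here.
(C) R is symmetric (every R-edge is matched by its reverse), so the schema is valid here.
(D) R is symmetric (every R-edge is matched by its reverse), so the schema is valid here.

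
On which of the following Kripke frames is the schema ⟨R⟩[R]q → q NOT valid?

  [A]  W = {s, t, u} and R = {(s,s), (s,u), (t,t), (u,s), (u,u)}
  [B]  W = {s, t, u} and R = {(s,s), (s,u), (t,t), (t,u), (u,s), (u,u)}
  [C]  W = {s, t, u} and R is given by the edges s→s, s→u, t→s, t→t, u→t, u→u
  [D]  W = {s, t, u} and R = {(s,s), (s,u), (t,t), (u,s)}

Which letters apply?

The schema ⟨R⟩[R]q → q is the dual of axiom B; it is valid on a frame iff R is symmetric.
(A) R is symmetric (every R-edge is matched by its reverse), so the schema is valid here.
(B) R is not symmetric (t R u but not u R t), so the schema fails here.
(C) R is not symmetric (s R u but not u R s), so the schema fails here.
(D) R is symmetric (every R-edge is matched by its reverse), so the schema is valid here.

B, C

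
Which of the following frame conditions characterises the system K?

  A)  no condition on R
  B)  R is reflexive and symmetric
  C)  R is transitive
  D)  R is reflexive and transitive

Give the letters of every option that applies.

A

(A) K is sound and complete for exactly this class.
(B) this class determines B (= KTB), not K.
(C) this class determines K4, not K.
(D) this class determines S4, not K.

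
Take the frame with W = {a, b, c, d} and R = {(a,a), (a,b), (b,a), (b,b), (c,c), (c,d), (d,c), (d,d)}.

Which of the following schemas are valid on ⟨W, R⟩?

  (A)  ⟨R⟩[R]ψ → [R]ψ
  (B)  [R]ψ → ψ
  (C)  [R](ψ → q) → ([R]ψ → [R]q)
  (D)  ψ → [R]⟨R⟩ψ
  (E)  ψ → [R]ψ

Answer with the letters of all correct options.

A, B, C, D

R is reflexive: each world relates to itself.
R is symmetric: every R-edge is matched by its reverse.
R is euclidean: any two R-successors of the same world are R-related.
R is not a subset of the identity: a R b with a ≠ b.
(A) ⟨R⟩[R]ψ → [R]ψ is the dual of axiom 5, which corresponds to the euclidean property. R is euclidean — valid.
(B) [R]ψ → ψ (axiom T) characterises the reflexive frames. R is reflexive — valid.
(C) [R](ψ → q) → ([R]ψ → [R]q) is axiom K, valid on every Kripke frame — valid.
(D) ψ → [R]⟨R⟩ψ is axiom B, which corresponds to symmetry. R is symmetric — valid.
(E) ψ → [R]ψ is valid only on frames where every R-edge is a self-loop. Here R ⊄ identity — not valid.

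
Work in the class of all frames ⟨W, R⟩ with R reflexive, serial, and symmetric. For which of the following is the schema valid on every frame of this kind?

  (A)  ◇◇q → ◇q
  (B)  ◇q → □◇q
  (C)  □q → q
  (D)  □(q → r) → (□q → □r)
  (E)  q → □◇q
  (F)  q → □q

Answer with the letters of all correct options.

(A) ◇◇q → ◇q is the dual of axiom 4; it is valid on a frame exactly when R is transitive. Such an R need not be transitive, so not valid.
(B) ◇q → □◇q is axiom 5, which corresponds to the euclidean property. Such an R need not be euclidean — not valid.
(C) axiom T: valid iff R is reflexive. Every such R is reflexive — valid.
(D) this is just K, valid on every normal frame.
(E) axiom B: valid iff R is symmetric. Every such R is symmetric — valid.
(F) q → □q is valid only on frames where every R-edge is a self-loop. Such an R need not be a subset of the identity — not valid.

C, D, E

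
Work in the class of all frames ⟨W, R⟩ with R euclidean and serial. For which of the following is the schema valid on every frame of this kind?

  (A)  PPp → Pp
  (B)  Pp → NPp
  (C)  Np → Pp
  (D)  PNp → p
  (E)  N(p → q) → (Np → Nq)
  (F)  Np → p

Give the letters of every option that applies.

B, C, E

(A) the dual of axiom 4: valid iff R is transitive. Such an R need not be transitive — not valid.
(B) Pp → NPp is axiom 5; it is valid on a frame exactly when R is euclidean. Every such R is euclidean, so valid.
(C) Np → Pp (axiom D) characterises the serial frames. Every such R is serial — valid.
(D) PNp → p is the dual of axiom B, which corresponds to symmetry. Such an R need not be symmetric — not valid.
(E) this is just K, valid on every normal frame.
(F) Np → p (axiom T) characterises the reflexive frames. Such an R need not be reflexive — not valid.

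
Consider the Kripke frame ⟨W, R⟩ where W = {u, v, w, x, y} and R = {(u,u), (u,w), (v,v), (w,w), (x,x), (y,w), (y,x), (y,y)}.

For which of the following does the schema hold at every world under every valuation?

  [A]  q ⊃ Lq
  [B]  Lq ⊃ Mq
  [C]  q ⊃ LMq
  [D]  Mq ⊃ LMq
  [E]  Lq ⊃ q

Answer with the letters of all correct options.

R is reflexive: each world relates to itself.
R is not symmetric: u R w but not w R u.
R is not euclidean: u R w and u R u but not w R u.
R is serial: every world has an R-successor.
R is not a subset of the identity: u R w with u ≠ w.
(A) q ⊃ Lq (equivalent to ◇p→p) corresponds to R being a subset of the identity. Here R ⊄ identity, so not valid.
(B) Lq ⊃ Mq (axiom D) characterises the serial frames. R is serial — valid.
(C) q ⊃ LMq is axiom B, which corresponds to symmetry. R is not symmetric — not valid.
(D) Mq ⊃ LMq is axiom 5; it is valid on a frame exactly when R is euclidean. R is not euclidean, so not valid.
(E) Lq ⊃ q (axiom T) characterises the reflexive frames. R is reflexive — valid.

B, E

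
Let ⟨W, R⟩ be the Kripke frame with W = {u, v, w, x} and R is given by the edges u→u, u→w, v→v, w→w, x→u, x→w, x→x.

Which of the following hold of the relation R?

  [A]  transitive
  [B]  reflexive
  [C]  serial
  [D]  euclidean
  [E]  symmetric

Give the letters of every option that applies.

A, B, C

(A) transitive: R is closed under composition.
(B) reflexive: each world relates to itself.
(C) serial: every world has an R-successor.
(D) not euclidean: u R w and u R u but not w R u.
(E) not symmetric: u R w but not w R u.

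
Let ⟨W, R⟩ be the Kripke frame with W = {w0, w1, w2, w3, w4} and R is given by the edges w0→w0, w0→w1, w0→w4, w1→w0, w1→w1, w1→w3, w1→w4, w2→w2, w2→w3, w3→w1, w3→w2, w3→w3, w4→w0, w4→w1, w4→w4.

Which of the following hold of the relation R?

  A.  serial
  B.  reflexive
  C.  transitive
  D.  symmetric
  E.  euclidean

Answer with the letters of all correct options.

(A) serial: every world has an R-successor.
(B) reflexive: each world relates to itself.
(C) not transitive: w0 R w1 and w1 R w3 but not w0 R w3.
(D) symmetric: every R-edge is matched by its reverse.
(E) not euclidean: w1 R w0 and w1 R w3 but not w0 R w3.

A, B, D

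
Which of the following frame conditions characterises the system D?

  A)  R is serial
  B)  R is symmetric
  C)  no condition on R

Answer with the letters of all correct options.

A

(A) D is sound and complete for exactly this class.
(B) this class determines KB, not D.
(C) this class determines K, not D.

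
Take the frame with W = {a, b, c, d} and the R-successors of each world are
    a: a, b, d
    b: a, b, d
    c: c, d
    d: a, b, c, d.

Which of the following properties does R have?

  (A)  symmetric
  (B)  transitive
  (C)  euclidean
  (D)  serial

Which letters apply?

A, D

(A) symmetric: every R-edge is matched by its reverse.
(B) not transitive: a R d and d R c but not a R c.
(C) not euclidean: d R a and d R c but not a R c.
(D) serial: every world has an R-successor.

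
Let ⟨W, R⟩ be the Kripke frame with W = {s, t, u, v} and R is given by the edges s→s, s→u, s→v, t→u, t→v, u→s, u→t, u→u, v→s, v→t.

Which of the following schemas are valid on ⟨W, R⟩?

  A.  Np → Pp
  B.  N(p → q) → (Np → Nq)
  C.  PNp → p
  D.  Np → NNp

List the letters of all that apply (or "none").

R is symmetric: every R-edge is matched by its reverse.
R is not transitive: s R u and u R t but not s R t.
R is serial: every world has an R-successor.
(A) Np → Pp is axiom D; it is valid on a frame exactly when R is serial. R is serial, so valid.
(B) this is just K, valid on every normal frame.
(C) PNp → p is the dual of axiom B; it is valid on a frame exactly when R is symmetric. R is symmetric, so valid.
(D) Np → NNp is axiom 4; it is valid on a frame exactly when R is transitive. R is not transitive, so not valid.

A, B, C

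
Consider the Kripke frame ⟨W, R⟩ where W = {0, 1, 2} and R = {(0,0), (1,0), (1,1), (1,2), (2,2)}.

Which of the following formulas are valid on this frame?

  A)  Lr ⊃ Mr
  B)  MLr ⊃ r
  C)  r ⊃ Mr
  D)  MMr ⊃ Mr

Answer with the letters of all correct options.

A, C, D

R is reflexive: each world relates to itself.
R is not symmetric: 1 R 0 but not 0 R 1.
R is transitive: R is closed under composition.
R is serial: every world has an R-successor.
(A) Lr ⊃ Mr is axiom D, which corresponds to seriality. R is serial — valid.
(B) the dual of axiom B: valid iff R is symmetric. R is not symmetric — not valid.
(C) r ⊃ Mr is the dual of axiom T; it is valid on a frame exactly when R is reflexive. R is reflexive, so valid.
(D) MMr ⊃ Mr (the dual of axiom 4) characterises the transitive frames. R is transitive — valid.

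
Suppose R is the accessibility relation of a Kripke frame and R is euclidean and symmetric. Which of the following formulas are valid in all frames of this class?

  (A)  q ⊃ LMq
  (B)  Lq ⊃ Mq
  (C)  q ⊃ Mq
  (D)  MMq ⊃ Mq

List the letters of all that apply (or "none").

A symmetric euclidean relation is transitive (uRv and vRw give vRu by symmetry, then uRw by the euclidean condition, applied at v).
(A) q ⊃ LMq is axiom B; it is valid on a frame exactly when R is symmetric. Every such R is symmetric, so valid.
(B) Lq ⊃ Mq (axiom D) characterises the serial frames. Such an R need not be serial — not valid.
(C) q ⊃ Mq is the dual of axiom T; it is valid on a frame exactly when R is reflexive. Such an R need not be reflexive, so not valid.
(D) MMq ⊃ Mq (the dual of axiom 4) characterises the transitive frames. Every such R is transitive — valid.

A, D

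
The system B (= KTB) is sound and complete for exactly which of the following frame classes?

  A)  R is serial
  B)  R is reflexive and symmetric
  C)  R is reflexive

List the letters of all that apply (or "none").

B

(A) this class determines D, not B (= KTB).
(B) B (= KTB) is sound and complete for exactly this class.
(C) this class determines T (= KT), not B (= KTB).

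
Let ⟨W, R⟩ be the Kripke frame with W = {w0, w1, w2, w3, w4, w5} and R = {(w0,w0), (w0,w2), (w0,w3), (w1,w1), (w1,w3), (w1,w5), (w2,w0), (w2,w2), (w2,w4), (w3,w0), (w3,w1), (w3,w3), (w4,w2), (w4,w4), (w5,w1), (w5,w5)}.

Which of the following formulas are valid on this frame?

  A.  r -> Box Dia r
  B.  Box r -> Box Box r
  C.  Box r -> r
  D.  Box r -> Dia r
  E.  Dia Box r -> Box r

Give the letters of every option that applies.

R is reflexive: each world relates to itself.
R is symmetric: every R-edge is matched by its reverse.
R is not transitive: w0 R w2 and w2 R w4 but not w0 R w4.
R is not euclidean: w0 R w2 and w0 R w3 but not w2 R w3.
R is serial: every world has an R-successor.
(A) r -> Box Dia r is axiom B, which corresponds to symmetry. R is symmetric — valid.
(B) Box r -> Box Box r is axiom 4, which corresponds to transitivity. R is not transitive — not valid.
(C) axiom T: valid iff R is reflexive. R is reflexive — valid.
(D) Box r -> Dia r (axiom D) characterises the serial frames. R is serial — valid.
(E) Dia Box r -> Box r is the dual of axiom 5; it is valid on a frame exactly when R is euclidean. R is not euclidean, so not valid.

A, C, D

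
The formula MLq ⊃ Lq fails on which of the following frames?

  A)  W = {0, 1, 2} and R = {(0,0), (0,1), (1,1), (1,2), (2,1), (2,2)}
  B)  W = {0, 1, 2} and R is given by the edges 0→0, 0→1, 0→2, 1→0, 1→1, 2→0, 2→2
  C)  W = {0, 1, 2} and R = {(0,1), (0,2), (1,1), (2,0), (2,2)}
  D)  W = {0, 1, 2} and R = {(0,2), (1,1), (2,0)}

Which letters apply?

A, B, C, D

The schema MLq ⊃ Lq is the dual of axiom 5; it is valid on a frame iff R is euclidean.
(A) R is not euclidean (0 R 1 and 0 R 0 but not 1 R 0), so the schema fails here.
(B) R is not euclidean (0 R 1 and 0 R 2 but not 1 R 2), so the schema fails here.
(C) R is not euclidean (0 R 1 and 0 R 2 but not 1 R 2), so the schema fails here.
(D) R is not euclidean (0 R 2 and 0 R 2 but not 2 R 2), so the schema fails here.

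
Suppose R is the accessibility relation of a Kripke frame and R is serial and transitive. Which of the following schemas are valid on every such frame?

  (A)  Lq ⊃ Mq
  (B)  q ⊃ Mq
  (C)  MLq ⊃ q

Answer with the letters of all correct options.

(A) Lq ⊃ Mq is axiom D, which corresponds to seriality. Every such R is serial — valid.
(B) the dual of axiom T: valid iff R is reflexive. Such an R need not be reflexive — not valid.
(C) MLq ⊃ q is the dual of axiom B; it is valid on a frame exactly when R is symmetric. Such an R need not be symmetric, so not valid.

A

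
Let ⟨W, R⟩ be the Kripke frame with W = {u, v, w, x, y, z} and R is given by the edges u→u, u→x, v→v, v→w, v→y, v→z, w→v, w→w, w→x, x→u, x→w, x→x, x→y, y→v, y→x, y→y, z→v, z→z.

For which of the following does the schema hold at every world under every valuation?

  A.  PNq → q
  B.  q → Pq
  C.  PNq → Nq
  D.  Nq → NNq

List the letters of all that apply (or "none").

A, B

R is reflexive: each world relates to itself.
R is symmetric: every R-edge is matched by its reverse.
R is not transitive: u R x and x R w but not u R w.
R is not euclidean: v R w and v R y but not w R y.
(A) PNq → q is the dual of axiom B; it is valid on a frame exactly when R is symmetric. R is symmetric, so valid.
(B) the dual of axiom T: valid iff R is reflexive. R is reflexive — valid.
(C) PNq → Nq is the dual of axiom 5, which corresponds to the euclidean property. R is not euclidean — not valid.
(D) Nq → NNq (axiom 4) characterises the transitive frames. R is not transitive — not valid.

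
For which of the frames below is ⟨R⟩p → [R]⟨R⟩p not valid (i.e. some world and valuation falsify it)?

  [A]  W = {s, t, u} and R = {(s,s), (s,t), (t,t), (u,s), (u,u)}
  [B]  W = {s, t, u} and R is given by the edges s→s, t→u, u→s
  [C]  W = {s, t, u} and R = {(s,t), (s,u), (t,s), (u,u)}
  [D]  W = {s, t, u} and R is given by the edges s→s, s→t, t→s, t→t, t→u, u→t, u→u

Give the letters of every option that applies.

A, B, C, D

The schema ⟨R⟩p → [R]⟨R⟩p is axiom 5; it is valid on a frame iff R is euclidean.
(A) R is not euclidean (s R t and s R s but not t R s), so the schema fails here.
(B) R is not euclidean (t R u and t R u but not u R u), so the schema fails here.
(C) R is not euclidean (s R t and s R u but not t R u), so the schema fails here.
(D) R is not euclidean (t R s and t R u but not s R u), so the schema fails here.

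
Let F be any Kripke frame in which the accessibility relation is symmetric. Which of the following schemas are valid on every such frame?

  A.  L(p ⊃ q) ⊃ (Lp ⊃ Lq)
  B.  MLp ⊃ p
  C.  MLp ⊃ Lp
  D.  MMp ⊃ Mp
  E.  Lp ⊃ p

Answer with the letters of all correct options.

A, B

(A) L(p ⊃ q) ⊃ (Lp ⊃ Lq) is axiom K, valid on every Kripke frame — valid.
(B) MLp ⊃ p (the dual of axiom B) characterises the symmetric frames. Every such R is symmetric — valid.
(C) MLp ⊃ Lp is the dual of axiom 5, which corresponds to the euclidean property. Such an R need not be euclidean — not valid.
(D) the dual of axiom 4: valid iff R is transitive. Such an R need not be transitive — not valid.
(E) Lp ⊃ p is axiom T, which corresponds to reflexivity. Such an R need not be reflexive — not valid.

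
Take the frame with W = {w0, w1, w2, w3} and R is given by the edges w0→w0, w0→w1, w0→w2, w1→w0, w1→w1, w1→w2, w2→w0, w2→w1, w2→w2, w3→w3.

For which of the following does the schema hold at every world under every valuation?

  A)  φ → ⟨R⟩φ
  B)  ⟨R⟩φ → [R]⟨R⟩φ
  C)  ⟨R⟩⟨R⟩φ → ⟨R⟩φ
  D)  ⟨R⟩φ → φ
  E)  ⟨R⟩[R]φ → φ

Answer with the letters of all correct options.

R is reflexive: each world relates to itself.
R is symmetric: every R-edge is matched by its reverse.
R is transitive: R is closed under composition.
R is euclidean: any two R-successors of the same world are R-related.
R is not a subset of the identity: w0 R w1 with w0 ≠ w1.
(A) φ → ⟨R⟩φ is the dual of axiom T; it is valid on a frame exactly when R is reflexive. R is reflexive, so valid.
(B) ⟨R⟩φ → [R]⟨R⟩φ (axiom 5) characterises the euclidean frames. R is euclidean — valid.
(C) ⟨R⟩⟨R⟩φ → ⟨R⟩φ is the dual of axiom 4; it is valid on a frame exactly when R is transitive. R is transitive, so valid.
(D) ⟨R⟩φ → φ is the converse of T; it holds exactly when R ⊆ identity. Here R ⊄ identity — not valid.
(E) the dual of axiom B: valid iff R is symmetric. R is symmetric — valid.

A, B, C, E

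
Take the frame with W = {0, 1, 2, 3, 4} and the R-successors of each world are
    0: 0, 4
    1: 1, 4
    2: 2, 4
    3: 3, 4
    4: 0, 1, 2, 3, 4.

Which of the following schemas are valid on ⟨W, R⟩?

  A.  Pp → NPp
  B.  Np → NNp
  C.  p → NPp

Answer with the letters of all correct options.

R is symmetric: every R-edge is matched by its reverse.
R is not transitive: 0 R 4 and 4 R 1 but not 0 R 1.
R is not euclidean: 4 R 0 and 4 R 1 but not 0 R 1.
(A) Pp → NPp is axiom 5; it is valid on a frame exactly when R is euclidean. R is not euclidean, so not valid.
(B) Np → NNp is axiom 4, which corresponds to transitivity. R is not transitive — not valid.
(C) axiom B: valid iff R is symmetric. R is symmetric — valid.

C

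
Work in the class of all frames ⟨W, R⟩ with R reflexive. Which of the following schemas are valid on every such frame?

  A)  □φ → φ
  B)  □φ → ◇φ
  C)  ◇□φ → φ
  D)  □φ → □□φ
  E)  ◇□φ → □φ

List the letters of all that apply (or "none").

A, B

A reflexive relation is serial.
(A) axiom T: valid iff R is reflexive. Every such R is reflexive — valid.
(B) □φ → ◇φ is axiom D, which corresponds to seriality. Every such R is serial — valid.
(C) the dual of axiom B: valid iff R is symmetric. Such an R need not be symmetric — not valid.
(D) □φ → □□φ is axiom 4; it is valid on a frame exactly when R is transitive. Such an R need not be transitive, so not valid.
(E) ◇□φ → □φ (the dual of axiom 5) characterises the euclidean frames. Such an R need not be euclidean — not valid.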